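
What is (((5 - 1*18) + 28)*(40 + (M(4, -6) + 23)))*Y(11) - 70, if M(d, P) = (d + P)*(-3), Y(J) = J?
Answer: 11315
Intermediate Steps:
M(d, P) = -3*P - 3*d (M(d, P) = (P + d)*(-3) = -3*P - 3*d)
(((5 - 1*18) + 28)*(40 + (M(4, -6) + 23)))*Y(11) - 70 = (((5 - 1*18) + 28)*(40 + ((-3*(-6) - 3*4) + 23)))*11 - 70 = (((5 - 18) + 28)*(40 + ((18 - 12) + 23)))*11 - 70 = ((-13 + 28)*(40 + (6 + 23)))*11 - 70 = (15*(40 + 29))*11 - 70 = (15*69)*11 - 70 = 1035*11 - 70 = 11385 - 70 = 11315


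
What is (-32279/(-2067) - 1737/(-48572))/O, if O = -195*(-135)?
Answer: 120880459/203306606100 ≈ 0.00059457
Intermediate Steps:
O = 26325
(-32279/(-2067) - 1737/(-48572))/O = (-32279/(-2067) - 1737/(-48572))/26325 = (-32279*(-1/2067) - 1737*(-1/48572))*(1/26325) = (2483/159 + 1737/48572)*(1/26325) = (120880459/7722948)*(1/26325) = 120880459/203306606100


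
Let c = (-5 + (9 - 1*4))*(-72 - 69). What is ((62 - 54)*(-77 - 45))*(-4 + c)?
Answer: 3904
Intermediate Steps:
c = 0 (c = (-5 + (9 - 4))*(-141) = (-5 + 5)*(-141) = 0*(-141) = 0)
((62 - 54)*(-77 - 45))*(-4 + c) = ((62 - 54)*(-77 - 45))*(-4 + 0) = (8*(-122))*(-4) = -976*(-4) = 3904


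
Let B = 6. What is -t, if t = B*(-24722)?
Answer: 148332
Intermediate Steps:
t = -148332 (t = 6*(-24722) = -148332)
-t = -1*(-148332) = 148332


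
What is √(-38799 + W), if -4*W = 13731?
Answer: I*√168927/2 ≈ 205.5*I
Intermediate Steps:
W = -13731/4 (W = -¼*13731 = -13731/4 ≈ -3432.8)
√(-38799 + W) = √(-38799 - 13731/4) = √(-168927/4) = I*√168927/2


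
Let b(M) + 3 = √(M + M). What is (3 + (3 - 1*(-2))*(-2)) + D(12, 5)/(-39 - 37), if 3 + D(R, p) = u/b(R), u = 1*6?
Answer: -2651/380 - √6/95 ≈ -7.0021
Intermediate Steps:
b(M) = -3 + √2*√M (b(M) = -3 + √(M + M) = -3 + √(2*M) = -3 + √2*√M)
u = 6
D(R, p) = -3 + 6/(-3 + √2*√R)
(3 + (3 - 1*(-2))*(-2)) + D(12, 5)/(-39 - 37) = (3 + (3 - 1*(-2))*(-2)) + (-3 + 6/(-3 + √2*√12))/(-39 - 37) = (3 + (3 + 2)*(-2)) + (-3 + 6/(-3 + √2*(2*√3)))/(-76) = (3 + 5*(-2)) - (-3 + 6/(-3 + 2*√6))/76 = (3 - 10) + (3/76 - 3/(38*(-3 + 2*√6))) = -7 + (3/76 - 3/(38*(-3 + 2*√6))) = -529/76 - 3/(38*(-3 + 2*√6))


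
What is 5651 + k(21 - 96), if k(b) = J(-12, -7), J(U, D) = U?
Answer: 5639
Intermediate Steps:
k(b) = -12
5651 + k(21 - 96) = 5651 - 12 = 5639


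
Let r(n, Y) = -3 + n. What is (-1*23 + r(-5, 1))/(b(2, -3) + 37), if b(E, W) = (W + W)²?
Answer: -31/73 ≈ -0.42466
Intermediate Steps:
b(E, W) = 4*W² (b(E, W) = (2*W)² = 4*W²)
(-1*23 + r(-5, 1))/(b(2, -3) + 37) = (-1*23 + (-3 - 5))/(4*(-3)² + 37) = (-23 - 8)/(4*9 + 37) = -31/(36 + 37) = -31/73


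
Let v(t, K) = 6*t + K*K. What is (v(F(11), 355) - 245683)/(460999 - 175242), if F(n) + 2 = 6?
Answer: -119634/285757 ≈ -0.41866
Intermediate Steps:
F(n) = 4 (F(n) = -2 + 6 = 4)
v(t, K) = K**2 + 6*t (v(t, K) = 6*t + K**2 = K**2 + 6*t)
(v(F(11), 355) - 245683)/(460999 - 175242) = ((355**2 + 6*4) - 245683)/(460999 - 175242) = ((126025 + 24) - 245683)/285757 = (126049 - 245683)*(1/285757) = -119634*1/285757 = -119634/285757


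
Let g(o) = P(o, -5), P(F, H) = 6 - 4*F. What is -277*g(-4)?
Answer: -6094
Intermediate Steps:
g(o) = 6 - 4*o
-277*g(-4) = -277*(6 - 4*(-4)) = -277*(6 + 16) = -277*22 = -6094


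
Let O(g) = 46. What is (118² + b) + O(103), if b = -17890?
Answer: -3920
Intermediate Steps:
(118² + b) + O(103) = (118² - 17890) + 46 = (13924 - 17890) + 46 = -3966 + 46 = -3920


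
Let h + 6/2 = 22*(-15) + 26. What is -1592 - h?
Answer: -1285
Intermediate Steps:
h = -307 (h = -3 + (22*(-15) + 26) = -3 + (-330 + 26) = -3 - 304 = -307)
-1592 - h = -1592 - 1*(-307) = -1592 + 307 = -1285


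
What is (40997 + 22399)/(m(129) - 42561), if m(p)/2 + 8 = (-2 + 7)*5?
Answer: -63396/42527 ≈ -1.4907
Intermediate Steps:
m(p) = 34 (m(p) = -16 + 2*((-2 + 7)*5) = -16 + 2*(5*5) = -16 + 2*25 = -16 + 50 = 34)
(40997 + 22399)/(m(129) - 42561) = (40997 + 22399)/(34 - 42561) = 63396/(-42527) = 63396*(-1/42527) = -63396/42527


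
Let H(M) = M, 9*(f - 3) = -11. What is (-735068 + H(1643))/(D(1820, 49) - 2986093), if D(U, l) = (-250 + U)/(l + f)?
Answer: 335175225/1364630371 ≈ 0.24562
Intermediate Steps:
f = 16/9 (f = 3 + (⅑)*(-11) = 3 - 11/9 = 16/9 ≈ 1.7778)
D(U, l) = (-250 + U)/(16/9 + l) (D(U, l) = (-250 + U)/(l + 16/9) = (-250 + U)/(16/9 + l))
(-735068 + H(1643))/(D(1820, 49) - 2986093) = (-735068 + 1643)/(9*(-250 + 1820)/(16 + 9*49) - 2986093) = -733425/(9*1570/(16 + 441) - 2986093) = -733425/(9*1570/457 - 2986093) = -733425/(9*(1/457)*1570 - 2986093) = -733425/(14130/457 - 2986093) = -733425/(-1364630371/457) = -733425*(-457/1364630371) = 335175225/1364630371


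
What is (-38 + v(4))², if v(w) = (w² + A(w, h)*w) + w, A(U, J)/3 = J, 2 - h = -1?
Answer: 324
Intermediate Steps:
h = 3 (h = 2 - 1*(-1) = 2 + 1 = 3)
A(U, J) = 3*J
v(w) = w² + 10*w (v(w) = (w² + (3*3)*w) + w = (w² + 9*w) + w = w² + 10*w)
(-38 + v(4))² = (-38 + 4*(10 + 4))² = (-38 + 4*14)² = (-38 + 56)² = 18² = 324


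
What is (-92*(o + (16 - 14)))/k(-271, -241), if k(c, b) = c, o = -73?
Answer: -6532/271 ≈ -24.103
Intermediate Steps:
(-92*(o + (16 - 14)))/k(-271, -241) = -92*(-73 + (16 - 14))/(-271) = -92*(-73 + 2)*(-1/271) = -92*(-71)*(-1/271) = 6532*(-1/271) = -6532/271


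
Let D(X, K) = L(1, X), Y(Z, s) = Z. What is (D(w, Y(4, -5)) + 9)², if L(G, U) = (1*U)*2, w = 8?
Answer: 625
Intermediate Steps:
L(G, U) = 2*U (L(G, U) = U*2 = 2*U)
D(X, K) = 2*X
(D(w, Y(4, -5)) + 9)² = (2*8 + 9)² = (16 + 9)² = 25² = 625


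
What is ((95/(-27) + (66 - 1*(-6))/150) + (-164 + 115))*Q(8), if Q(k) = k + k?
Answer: -562016/675 ≈ -832.62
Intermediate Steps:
Q(k) = 2*k
((95/(-27) + (66 - 1*(-6))/150) + (-164 + 115))*Q(8) = ((95/(-27) + (66 - 1*(-6))/150) + (-164 + 115))*(2*8) = ((95*(-1/27) + (66 + 6)*(1/150)) - 49)*16 = ((-95/27 + 72*(1/150)) - 49)*16 = ((-95/27 + 12/25) - 49)*16 = (-2051/675 - 49)*16 = -35126/675*16 = -562016/675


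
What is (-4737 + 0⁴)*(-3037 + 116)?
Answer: 13836777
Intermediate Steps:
(-4737 + 0⁴)*(-3037 + 116) = (-4737 + 0)*(-2921) = -4737*(-2921) = 13836777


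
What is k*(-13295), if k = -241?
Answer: 3204095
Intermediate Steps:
k*(-13295) = -241*(-13295) = 3204095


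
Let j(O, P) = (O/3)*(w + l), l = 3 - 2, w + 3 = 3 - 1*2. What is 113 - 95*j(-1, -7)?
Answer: 244/3 ≈ 81.333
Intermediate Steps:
w = -2 (w = -3 + (3 - 1*2) = -3 + (3 - 2) = -3 + 1 = -2)
l = 1
j(O, P) = -O/3 (j(O, P) = (O/3)*(-2 + 1) = (O*(⅓))*(-1) = (O/3)*(-1) = -O/3)
113 - 95*j(-1, -7) = 113 - (-95)*(-1)/3 = 113 - 95*⅓ = 113 - 95/3 = 244/3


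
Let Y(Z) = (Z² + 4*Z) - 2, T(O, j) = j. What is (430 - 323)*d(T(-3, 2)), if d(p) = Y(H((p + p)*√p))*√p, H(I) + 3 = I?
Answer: -1712 + 2889*√2 ≈ 2373.7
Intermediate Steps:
H(I) = -3 + I
Y(Z) = -2 + Z² + 4*Z
d(p) = √p*(-14 + (-3 + 2*p^(3/2))² + 8*p^(3/2)) (d(p) = (-2 + (-3 + (p + p)*√p)² + 4*(-3 + (p + p)*√p))*√p = (-2 + (-3 + (2*p)*√p)² + 4*(-3 + (2*p)*√p))*√p = (-2 + (-3 + 2*p^(3/2))² + 4*(-3 + 2*p^(3/2)))*√p = (-2 + (-3 + 2*p^(3/2))² + (-12 + 8*p^(3/2)))*√p = (-14 + (-3 + 2*p^(3/2))² + 8*p^(3/2))*√p = √p*(-14 + (-3 + 2*p^(3/2))² + 8*p^(3/2)))
(430 - 323)*d(T(-3, 2)) = (430 - 323)*(-5*√2 - 4*2² + 4*2^(7/2)) = 107*(-5*√2 - 4*4 + 4*(8*√2)) = 107*(-5*√2 - 16 + 32*√2) = 107*(-16 + 27*√2) = -1712 + 2889*√2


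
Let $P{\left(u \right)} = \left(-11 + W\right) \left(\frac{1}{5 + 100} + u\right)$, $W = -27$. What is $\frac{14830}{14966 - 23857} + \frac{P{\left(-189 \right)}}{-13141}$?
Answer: $- \frac{1598056606}{721638015} \approx -2.2145$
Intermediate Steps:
$P{\left(u \right)} = - \frac{38}{105} - 38 u$ ($P{\left(u \right)} = \left(-11 - 27\right) \left(\frac{1}{5 + 100} + u\right) = - 38 \left(\frac{1}{105} + u\right) = - \frac{38}{105} - 38 u$)
$\frac{14830}{14966 - 23857} + \frac{P{\left(-189 \right)}}{-13141} = \frac{14830}{14966 - 23857} + \frac{- \frac{38}{105} - -7182}{-13141} = \frac{14830}{14966 - 23857} + \left(- \frac{38}{105} + 7182\right) \left(- \frac{1}{13141}\right) = \frac{14830}{-8891} + \frac{754072}{105} \left(- \frac{1}{13141}\right) = 14830 \left(- \frac{1}{8891}\right) - \frac{754072}{1379805} = - \frac{14830}{8891} - \frac{754072}{1379805} = - \frac{1598056606}{721638015}$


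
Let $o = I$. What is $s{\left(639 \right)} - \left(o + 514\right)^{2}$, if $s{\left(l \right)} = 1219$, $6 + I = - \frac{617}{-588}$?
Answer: $- \frac{89171599105}{345744} \approx -2.5791 \cdot 10^{5}$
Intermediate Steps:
$I = - \frac{2911}{588}$ ($I = -6 - \frac{617}{-588} = -6 - - \frac{617}{588} = -6 + \frac{617}{588} = - \frac{2911}{588} \approx -4.9507$)
$o = - \frac{2911}{588} \approx -4.9507$
$s{\left(639 \right)} - \left(o + 514\right)^{2} = 1219 - \left(- \frac{2911}{588} + 514\right)^{2} = 1219 - \left(\frac{299321}{588}\right)^{2} = 1219 - \frac{89593061041}{345744} = - \frac{89171599105}{345744}$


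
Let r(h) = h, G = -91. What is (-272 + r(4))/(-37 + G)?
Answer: 67/32 ≈ 2.0938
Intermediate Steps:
(-272 + r(4))/(-37 + G) = (-272 + 4)/(-37 - 91) = -268/(-128) = -268*(-1/128) = 67/32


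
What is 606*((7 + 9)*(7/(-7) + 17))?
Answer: 155136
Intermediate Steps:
606*((7 + 9)*(7/(-7) + 17)) = 606*(16*(7*(-⅐) + 17)) = 606*(16*(-1 + 17)) = 606*(16*16) = 606*256 = 155136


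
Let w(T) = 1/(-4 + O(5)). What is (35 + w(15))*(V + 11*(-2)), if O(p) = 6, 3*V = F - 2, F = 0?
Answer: -2414/3 ≈ -804.67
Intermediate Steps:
V = -⅔ (V = (0 - 2)/3 = (⅓)*(-2) = -⅔ ≈ -0.66667)
w(T) = ½ (w(T) = 1/(-4 + 6) = 1/2 = ½)
(35 + w(15))*(V + 11*(-2)) = (35 + ½)*(-⅔ + 11*(-2)) = 71*(-⅔ - 22)/2 = (71/2)*(-68/3) = -2414/3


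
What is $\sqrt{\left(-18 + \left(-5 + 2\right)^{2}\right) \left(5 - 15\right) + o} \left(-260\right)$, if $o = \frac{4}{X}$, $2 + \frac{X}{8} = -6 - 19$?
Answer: $- \frac{130 \sqrt{29154}}{9} \approx -2466.3$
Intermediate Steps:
$X = -216$ ($X = -16 + 8 \left(-6 - 19\right) = -16 + 8 \left(-25\right) = -16 - 200 = -216$)
$o = - \frac{1}{54}$ ($o = \frac{4}{-216} = 4 \left(- \frac{1}{216}\right) = - \frac{1}{54} \approx -0.018519$)
$\sqrt{\left(-18 + \left(-5 + 2\right)^{2}\right) \left(5 - 15\right) + o} \left(-260\right) = \sqrt{\left(-18 + \left(-5 + 2\right)^{2}\right) \left(5 - 15\right) - \frac{1}{54}} \left(-260\right) = \sqrt{\left(-18 + \left(-3\right)^{2}\right) \left(-10\right) - \frac{1}{54}} \left(-260\right) = \sqrt{\left(-18 + 9\right) \left(-10\right) - \frac{1}{54}} \left(-260\right) = \sqrt{\left(-9\right) \left(-10\right) - \frac{1}{54}} \left(-260\right) = \sqrt{90 - \frac{1}{54}} \left(-260\right) = \sqrt{\frac{4859}{54}} \left(-260\right) = \frac{\sqrt{29154}}{18} \left(-260\right) = - \frac{130 \sqrt{29154}}{9}$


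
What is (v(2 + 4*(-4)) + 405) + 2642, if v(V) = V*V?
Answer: 3243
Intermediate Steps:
v(V) = V²
(v(2 + 4*(-4)) + 405) + 2642 = ((2 + 4*(-4))² + 405) + 2642 = ((2 - 16)² + 405) + 2642 = ((-14)² + 405) + 2642 = (196 + 405) + 2642 = 601 + 2642 = 3243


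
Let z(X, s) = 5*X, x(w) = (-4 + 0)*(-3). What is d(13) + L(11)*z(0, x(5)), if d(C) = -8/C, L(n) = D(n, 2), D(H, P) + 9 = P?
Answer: -8/13 ≈ -0.61539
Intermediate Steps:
x(w) = 12 (x(w) = -4*(-3) = 12)
D(H, P) = -9 + P
L(n) = -7 (L(n) = -9 + 2 = -7)
d(13) + L(11)*z(0, x(5)) = -8/13 - 35*0 = -8*1/13 - 7*0 = -8/13 + 0 = -8/13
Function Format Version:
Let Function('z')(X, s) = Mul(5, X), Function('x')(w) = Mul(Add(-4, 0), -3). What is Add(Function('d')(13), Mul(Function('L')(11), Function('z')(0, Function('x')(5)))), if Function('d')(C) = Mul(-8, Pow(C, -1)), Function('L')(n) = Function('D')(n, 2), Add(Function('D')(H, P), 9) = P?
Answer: Rational(-8, 13) ≈ -0.61539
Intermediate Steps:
Function('x')(w) = 12 (Function('x')(w) = Mul(-4, -3) = 12)
Function('D')(H, P) = Add(-9, P)
Function('L')(n) = -7 (Function('L')(n) = Add(-9, 2) = -7)
Add(Function('d')(13), Mul(Function('L')(11), Function('z')(0, Function('x')(5)))) = Add(Mul(-8, Pow(13, -1)), Mul(-7, Mul(5, 0))) = Add(Mul(-8, Rational(1, 13)), Mul(-7, 0)) = Add(Rational(-8, 13), 0) = Rational(-8, 13)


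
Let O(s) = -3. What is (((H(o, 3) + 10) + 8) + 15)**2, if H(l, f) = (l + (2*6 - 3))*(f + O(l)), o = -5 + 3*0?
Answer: 1089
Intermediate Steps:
o = -5 (o = -5 + 0 = -5)
H(l, f) = (-3 + f)*(9 + l) (H(l, f) = (l + (2*6 - 3))*(f - 3) = (l + (12 - 3))*(-3 + f) = (l + 9)*(-3 + f) = (9 + l)*(-3 + f) = (-3 + f)*(9 + l))
(((H(o, 3) + 10) + 8) + 15)**2 = ((((-27 - 3*(-5) + 9*3 + 3*(-5)) + 10) + 8) + 15)**2 = ((((-27 + 15 + 27 - 15) + 10) + 8) + 15)**2 = (((0 + 10) + 8) + 15)**2 = ((10 + 8) + 15)**2 = (18 + 15)**2 = 33**2 = 1089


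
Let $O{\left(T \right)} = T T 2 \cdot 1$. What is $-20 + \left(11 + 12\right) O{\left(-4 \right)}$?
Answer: $716$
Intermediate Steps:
$O{\left(T \right)} = 2 T^{2}$ ($O{\left(T \right)} = T^{2} \cdot 2 \cdot 1 = 2 T^{2} \cdot 1 = 2 T^{2}$)
$-20 + \left(11 + 12\right) O{\left(-4 \right)} = -20 + \left(11 + 12\right) 2 \left(-4\right)^{2} = -20 + 23 \cdot 2 \cdot 16 = -20 + 23 \cdot 32 = -20 + 736 = 716$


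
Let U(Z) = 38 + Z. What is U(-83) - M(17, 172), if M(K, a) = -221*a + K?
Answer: 37950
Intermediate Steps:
M(K, a) = K - 221*a
U(-83) - M(17, 172) = (38 - 83) - (17 - 221*172) = -45 - (17 - 38012) = -45 - 1*(-37995) = -45 + 37995 = 37950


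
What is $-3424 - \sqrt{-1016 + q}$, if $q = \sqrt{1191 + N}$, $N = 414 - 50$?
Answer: $-3424 - i \sqrt{1016 - \sqrt{1555}} \approx -3424.0 - 31.25 i$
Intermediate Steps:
$N = 364$
$q = \sqrt{1555}$ ($q = \sqrt{1191 + 364} = \sqrt{1555} \approx 39.433$)
$-3424 - \sqrt{-1016 + q} = -3424 - \sqrt{-1016 + \sqrt{1555}}$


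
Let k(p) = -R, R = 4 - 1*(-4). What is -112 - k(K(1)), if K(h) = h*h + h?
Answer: -104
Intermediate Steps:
K(h) = h + h² (K(h) = h² + h = h + h²)
R = 8 (R = 4 + 4 = 8)
k(p) = -8 (k(p) = -1*8 = -8)
-112 - k(K(1)) = -112 - 1*(-8) = -112 + 8 = -104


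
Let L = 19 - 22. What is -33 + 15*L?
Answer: -78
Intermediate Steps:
L = -3
-33 + 15*L = -33 + 15*(-3) = -33 - 45 = -78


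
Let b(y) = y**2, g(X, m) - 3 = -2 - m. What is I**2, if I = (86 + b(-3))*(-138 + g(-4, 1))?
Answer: 171872100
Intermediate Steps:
g(X, m) = 1 - m (g(X, m) = 3 + (-2 - m) = 1 - m)
I = -13110 (I = (86 + (-3)**2)*(-138 + (1 - 1*1)) = (86 + 9)*(-138 + (1 - 1)) = 95*(-138 + 0) = 95*(-138) = -13110)
I**2 = (-13110)**2 = 171872100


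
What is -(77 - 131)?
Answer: 54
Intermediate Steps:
-(77 - 131) = -1*(-54) = 54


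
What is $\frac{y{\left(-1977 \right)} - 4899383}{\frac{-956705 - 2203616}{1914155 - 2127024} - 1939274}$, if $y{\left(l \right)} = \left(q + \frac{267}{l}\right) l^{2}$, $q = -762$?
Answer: $\frac{127028568453892}{82561631357} \approx 1538.6$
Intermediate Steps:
$y{\left(l \right)} = l^{2} \left(-762 + \frac{267}{l}\right)$ ($y{\left(l \right)} = \left(-762 + \frac{267}{l}\right) l^{2} = l^{2} \left(-762 + \frac{267}{l}\right)$)
$\frac{y{\left(-1977 \right)} - 4899383}{\frac{-956705 - 2203616}{1914155 - 2127024} - 1939274} = \frac{3 \left(-1977\right) \left(89 - -502158\right) - 4899383}{\frac{-956705 - 2203616}{1914155 - 2127024} - 1939274} = \frac{3 \left(-1977\right) \left(89 + 502158\right) - 4899383}{- \frac{3160321}{-212869} - 1939274} = \frac{3 \left(-1977\right) 502247 - 4899383}{\left(-3160321\right) \left(- \frac{1}{212869}\right) - 1939274} = \frac{-2978826957 - 4899383}{\frac{3160321}{212869} - 1939274} = - \frac{2983726340}{- \frac{412808156785}{212869}} = \left(-2983726340\right) \left(- \frac{212869}{412808156785}\right) = \frac{127028568453892}{82561631357}$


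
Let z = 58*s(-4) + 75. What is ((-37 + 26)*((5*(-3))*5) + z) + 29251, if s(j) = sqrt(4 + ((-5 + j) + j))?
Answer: 30151 + 174*I ≈ 30151.0 + 174.0*I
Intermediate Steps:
s(j) = sqrt(-1 + 2*j) (s(j) = sqrt(4 + (-5 + 2*j)) = sqrt(-1 + 2*j))
z = 75 + 174*I (z = 58*sqrt(-1 + 2*(-4)) + 75 = 58*sqrt(-1 - 8) + 75 = 58*sqrt(-9) + 75 = 58*(3*I) + 75 = 174*I + 75 = 75 + 174*I ≈ 75.0 + 174.0*I)
((-37 + 26)*((5*(-3))*5) + z) + 29251 = ((-37 + 26)*((5*(-3))*5) + (75 + 174*I)) + 29251 = (-(-165)*5 + (75 + 174*I)) + 29251 = (-11*(-75) + (75 + 174*I)) + 29251 = (825 + (75 + 174*I)) + 29251 = (900 + 174*I) + 29251 = 30151 + 174*I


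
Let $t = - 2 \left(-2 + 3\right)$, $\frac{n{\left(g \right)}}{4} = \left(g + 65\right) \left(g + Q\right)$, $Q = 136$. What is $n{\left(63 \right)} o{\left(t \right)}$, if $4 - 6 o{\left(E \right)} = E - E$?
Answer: $\frac{203776}{3} \approx 67925.0$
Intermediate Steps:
$n{\left(g \right)} = 4 \left(65 + g\right) \left(136 + g\right)$ ($n{\left(g \right)} = 4 \left(g + 65\right) \left(g + 136\right) = 4 \left(65 + g\right) \left(136 + g\right)$)
$t = -2$ ($t = \left(-2\right) 1 = -2$)
$o{\left(E \right)} = \frac{2}{3}$ ($o{\left(E \right)} = \frac{2}{3} - \frac{E - E}{6} = \frac{2}{3} - 0 = \frac{2}{3} + 0 = \frac{2}{3}$)
$n{\left(63 \right)} o{\left(t \right)} = \left(35360 + 4 \cdot 63^{2} + 804 \cdot 63\right) \frac{2}{3} = \left(35360 + 4 \cdot 3969 + 50652\right) \frac{2}{3} = \left(35360 + 15876 + 50652\right) \frac{2}{3} = 101888 \cdot \frac{2}{3} = \frac{203776}{3}$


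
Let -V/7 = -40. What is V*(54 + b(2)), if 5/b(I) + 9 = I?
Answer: 14920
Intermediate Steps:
V = 280 (V = -7*(-40) = 280)
b(I) = 5/(-9 + I)
V*(54 + b(2)) = 280*(54 + 5/(-9 + 2)) = 280*(54 + 5/(-7)) = 280*(54 + 5*(-⅐)) = 280*(54 - 5/7) = 280*(373/7) = 14920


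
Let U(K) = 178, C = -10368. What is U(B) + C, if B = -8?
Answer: -10190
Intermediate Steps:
U(B) + C = 178 - 10368 = -10190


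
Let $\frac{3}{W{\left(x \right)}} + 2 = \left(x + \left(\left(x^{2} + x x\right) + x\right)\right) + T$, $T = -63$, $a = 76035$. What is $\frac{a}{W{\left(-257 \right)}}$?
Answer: $3333349055$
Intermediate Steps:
$W{\left(x \right)} = \frac{3}{-65 + 2 x + 2 x^{2}}$ ($W{\left(x \right)} = \frac{3}{-2 - \left(63 - x^{2} - 2 x - x x\right)} = \frac{3}{-2 - \left(63 - 2 x - 2 x^{2}\right)} = \frac{3}{-2 + \left(-63 + 2 x + 2 x^{2}\right)} = \frac{3}{-65 + 2 x + 2 x^{2}}$)
$\frac{a}{W{\left(-257 \right)}} = \frac{76035}{3 \frac{1}{-65 + 2 \left(-257\right) + 2 \left(-257\right)^{2}}} = \frac{76035}{3 \frac{1}{-65 - 514 + 2 \cdot 66049}} = \frac{76035}{3 \frac{1}{-65 - 514 + 132098}} = \frac{76035}{3 \cdot \frac{1}{131519}} = \frac{76035}{\frac{3}{131519}} = 76035 \cdot \frac{131519}{3} = 3333349055$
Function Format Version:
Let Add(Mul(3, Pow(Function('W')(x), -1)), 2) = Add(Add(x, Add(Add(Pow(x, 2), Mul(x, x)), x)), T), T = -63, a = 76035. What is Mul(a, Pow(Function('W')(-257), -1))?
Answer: 3333349055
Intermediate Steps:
Function('W')(x) = Mul(3, Pow(Add(-65, Mul(2, x), Mul(2, Pow(x, 2))), -1)) (Function('W')(x) = Mul(3, Pow(Add(-2, Add(Add(x, Add(Add(Pow(x, 2), Mul(x, x)), x)), -63)), -1)) = Mul(3, Pow(Add(-2, Add(Add(x, Add(Add(Pow(x, 2), Pow(x, 2)), x)), -63)), -1)) = Mul(3, Pow(Add(-2, Add(Add(x, Add(Mul(2, Pow(x, 2)), x)), -63)), -1)) = Mul(3, Pow(Add(-2, Add(Add(x, Add(x, Mul(2, Pow(x, 2)))), -63)), -1)) = Mul(3, Pow(Add(-2, Add(Add(Mul(2, x), Mul(2, Pow(x, 2))), -63)), -1)) = Mul(3, Pow(Add(-2, Add(-63, Mul(2, x), Mul(2, Pow(x, 2)))), -1)) = Mul(3, Pow(Add(-65, Mul(2, x), Mul(2, Pow(x, 2))), -1)))
Mul(a, Pow(Function('W')(-257), -1)) = Mul(76035, Pow(Mul(3, Pow(Add(-65, Mul(2, -257), Mul(2, Pow(-257, 2))), -1)), -1)) = Mul(76035, Pow(Mul(3, Pow(Add(-65, -514, Mul(2, 66049)), -1)), -1)) = Mul(76035, Pow(Mul(3, Pow(Add(-65, -514, 132098), -1)), -1)) = Mul(76035, Pow(Mul(3, Pow(131519, -1)), -1)) = Mul(76035, Pow(Mul(3, Rational(1, 131519)), -1)) = Mul(76035, Pow(Rational(3, 131519), -1)) = Mul(76035, Rational(131519, 3)) = 3333349055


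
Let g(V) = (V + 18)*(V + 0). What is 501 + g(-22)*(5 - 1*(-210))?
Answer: 19421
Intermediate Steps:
g(V) = V*(18 + V) (g(V) = (18 + V)*V = V*(18 + V))
501 + g(-22)*(5 - 1*(-210)) = 501 + (-22*(18 - 22))*(5 - 1*(-210)) = 501 + (-22*(-4))*(5 + 210) = 501 + 88*215 = 501 + 18920 = 19421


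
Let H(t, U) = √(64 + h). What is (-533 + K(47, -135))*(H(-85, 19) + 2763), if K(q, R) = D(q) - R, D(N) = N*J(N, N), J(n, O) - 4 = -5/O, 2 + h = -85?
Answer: -594045 - 215*I*√23 ≈ -5.9405e+5 - 1031.1*I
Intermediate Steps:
h = -87 (h = -2 - 85 = -87)
J(n, O) = 4 - 5/O
D(N) = N*(4 - 5/N)
K(q, R) = -5 - R + 4*q (K(q, R) = (-5 + 4*q) - R = -5 - R + 4*q)
H(t, U) = I*√23 (H(t, U) = √(64 - 87) = √(-23) = I*√23)
(-533 + K(47, -135))*(H(-85, 19) + 2763) = (-533 + (-5 - 1*(-135) + 4*47))*(I*√23 + 2763) = (-533 + (-5 + 135 + 188))*(2763 + I*√23) = (-533 + 318)*(2763 + I*√23) = -215*(2763 + I*√23) = -594045 - 215*I*√23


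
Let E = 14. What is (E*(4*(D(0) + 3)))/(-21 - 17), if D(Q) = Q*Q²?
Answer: -84/19 ≈ -4.4211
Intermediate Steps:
D(Q) = Q³
(E*(4*(D(0) + 3)))/(-21 - 17) = (14*(4*(0³ + 3)))/(-21 - 17) = (14*(4*(0 + 3)))/(-38) = (14*(4*3))*(-1/38) = (14*12)*(-1/38) = 168*(-1/38) = -84/19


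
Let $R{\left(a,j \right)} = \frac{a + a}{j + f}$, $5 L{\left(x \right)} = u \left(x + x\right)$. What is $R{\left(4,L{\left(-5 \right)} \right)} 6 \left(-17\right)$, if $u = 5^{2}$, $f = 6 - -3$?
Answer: $\frac{816}{41} \approx 19.902$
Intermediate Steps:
$f = 9$ ($f = 6 + 3 = 9$)
$u = 25$
$L{\left(x \right)} = 10 x$ ($L{\left(x \right)} = \frac{25 \left(x + x\right)}{5} = \frac{25 \cdot 2 x}{5} = \frac{50 x}{5} = 10 x$)
$R{\left(a,j \right)} = \frac{2 a}{9 + j}$ ($R{\left(a,j \right)} = \frac{a + a}{j + 9} = \frac{2 a}{9 + j}$)
$R{\left(4,L{\left(-5 \right)} \right)} 6 \left(-17\right) = 2 \cdot 4 \frac{1}{9 + 10 \left(-5\right)} 6 \left(-17\right) = 2 \cdot 4 \frac{1}{9 - 50} \cdot 6 \left(-17\right) = 2 \cdot 4 \frac{1}{-41} \cdot 6 \left(-17\right) = 2 \cdot 4 \left(- \frac{1}{41}\right) 6 \left(-17\right) = \left(- \frac{8}{41}\right) 6 \left(-17\right) = \left(- \frac{48}{41}\right) \left(-17\right) = \frac{816}{41}$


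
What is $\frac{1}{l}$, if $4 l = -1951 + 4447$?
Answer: $\frac{1}{624} \approx 0.0016026$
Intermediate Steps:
$l = 624$ ($l = \frac{-1951 + 4447}{4} = \frac{1}{4} \cdot 2496 = 624$)
$\frac{1}{l} = \frac{1}{624}$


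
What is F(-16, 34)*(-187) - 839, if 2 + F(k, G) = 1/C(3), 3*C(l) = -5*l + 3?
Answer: -1673/4 ≈ -418.25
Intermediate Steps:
C(l) = 1 - 5*l/3 (C(l) = (-5*l + 3)/3 = (3 - 5*l)/3 = 1 - 5*l/3)
F(k, G) = -9/4 (F(k, G) = -2 + 1/(1 - 5/3*3) = -2 + 1/(1 - 5) = -2 + 1/(-4) = -2 - 1/4 = -9/4)
F(-16, 34)*(-187) - 839 = -9/4*(-187) - 839 = 1683/4 - 839 = -1673/4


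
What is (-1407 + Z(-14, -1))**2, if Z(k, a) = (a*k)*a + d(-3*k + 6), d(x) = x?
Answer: 1885129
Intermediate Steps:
Z(k, a) = 6 - 3*k + k*a**2 (Z(k, a) = (a*k)*a + (-3*k + 6) = k*a**2 + (6 - 3*k) = 6 - 3*k + k*a**2)
(-1407 + Z(-14, -1))**2 = (-1407 + (6 - 3*(-14) - 14*(-1)**2))**2 = (-1407 + (6 + 42 - 14*1))**2 = (-1407 + (6 + 42 - 14))**2 = (-1407 + 34)**2 = (-1373)**2 = 1885129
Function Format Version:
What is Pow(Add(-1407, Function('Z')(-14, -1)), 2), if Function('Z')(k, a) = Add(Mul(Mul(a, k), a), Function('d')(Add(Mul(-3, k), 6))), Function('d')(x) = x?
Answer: 1885129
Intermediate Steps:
Function('Z')(k, a) = Add(6, Mul(-3, k), Mul(k, Pow(a, 2))) (Function('Z')(k, a) = Add(Mul(Mul(a, k), a), Add(Mul(-3, k), 6)) = Add(Mul(k, Pow(a, 2)), Add(6, Mul(-3, k))) = Add(6, Mul(-3, k), Mul(k, Pow(a, 2))))
Pow(Add(-1407, Function('Z')(-14, -1)), 2) = Pow(Add(-1407, Add(6, Mul(-3, -14), Mul(-14, Pow(-1, 2)))), 2) = Pow(Add(-1407, Add(6, 42, Mul(-14, 1))), 2) = Pow(Add(-1407, Add(6, 42, -14)), 2) = Pow(Add(-1407, 34), 2) = Pow(-1373, 2) = 1885129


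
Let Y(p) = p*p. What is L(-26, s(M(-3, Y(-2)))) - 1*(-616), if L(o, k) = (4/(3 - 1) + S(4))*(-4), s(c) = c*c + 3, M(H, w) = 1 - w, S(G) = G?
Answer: 592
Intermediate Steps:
Y(p) = p²
s(c) = 3 + c² (s(c) = c² + 3 = 3 + c²)
L(o, k) = -24 (L(o, k) = (4/(3 - 1) + 4)*(-4) = (4/2 + 4)*(-4) = (4*(½) + 4)*(-4) = (2 + 4)*(-4) = 6*(-4) = -24)
L(-26, s(M(-3, Y(-2)))) - 1*(-616) = -24 - 1*(-616) = -24 + 616 = 592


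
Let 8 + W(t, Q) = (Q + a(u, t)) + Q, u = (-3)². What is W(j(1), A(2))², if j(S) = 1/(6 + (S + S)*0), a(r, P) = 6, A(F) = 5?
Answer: 64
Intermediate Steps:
u = 9
j(S) = ⅙ (j(S) = 1/(6 + (2*S)*0) = 1/(6 + 0) = 1/6 = ⅙)
W(t, Q) = -2 + 2*Q (W(t, Q) = -8 + ((Q + 6) + Q) = -8 + ((6 + Q) + Q) = -8 + (6 + 2*Q) = -2 + 2*Q)
W(j(1), A(2))² = (-2 + 2*5)² = (-2 + 10)² = 8² = 64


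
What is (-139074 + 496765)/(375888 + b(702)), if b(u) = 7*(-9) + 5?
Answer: 357691/375830 ≈ 0.95174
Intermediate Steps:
b(u) = -58 (b(u) = -63 + 5 = -58)
(-139074 + 496765)/(375888 + b(702)) = (-139074 + 496765)/(375888 - 58) = 357691/375830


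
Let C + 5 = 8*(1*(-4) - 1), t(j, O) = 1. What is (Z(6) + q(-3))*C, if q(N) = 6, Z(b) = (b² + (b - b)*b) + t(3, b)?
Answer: -1935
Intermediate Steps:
Z(b) = 1 + b² (Z(b) = (b² + (b - b)*b) + 1 = (b² + 0*b) + 1 = (b² + 0) + 1 = b² + 1 = 1 + b²)
C = -45 (C = -5 + 8*(1*(-4) - 1) = -5 + 8*(-4 - 1) = -5 + 8*(-5) = -5 - 40 = -45)
(Z(6) + q(-3))*C = ((1 + 6²) + 6)*(-45) = ((1 + 36) + 6)*(-45) = (37 + 6)*(-45) = 43*(-45) = -1935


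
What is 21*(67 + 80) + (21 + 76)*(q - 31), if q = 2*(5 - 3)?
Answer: 468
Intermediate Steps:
q = 4 (q = 2*2 = 4)
21*(67 + 80) + (21 + 76)*(q - 31) = 21*(67 + 80) + (21 + 76)*(4 - 31) = 21*147 + 97*(-27) = 3087 - 2619 = 468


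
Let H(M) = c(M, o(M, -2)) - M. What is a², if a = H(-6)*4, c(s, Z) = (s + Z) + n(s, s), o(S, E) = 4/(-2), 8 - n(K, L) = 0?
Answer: 576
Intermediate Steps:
n(K, L) = 8 (n(K, L) = 8 - 1*0 = 8 + 0 = 8)
o(S, E) = -2 (o(S, E) = 4*(-½) = -2)
c(s, Z) = 8 + Z + s (c(s, Z) = (s + Z) + 8 = (Z + s) + 8 = 8 + Z + s)
H(M) = 6 (H(M) = (8 - 2 + M) - M = (6 + M) - M = 6)
a = 24 (a = 6*4 = 24)
a² = 24² = 576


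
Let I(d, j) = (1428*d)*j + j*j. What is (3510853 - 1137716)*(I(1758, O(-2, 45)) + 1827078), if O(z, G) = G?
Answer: 272431815610071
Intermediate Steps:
I(d, j) = j² + 1428*d*j (I(d, j) = 1428*d*j + j² = j² + 1428*d*j)
(3510853 - 1137716)*(I(1758, O(-2, 45)) + 1827078) = (3510853 - 1137716)*(45*(45 + 1428*1758) + 1827078) = 2373137*(45*(45 + 2510424) + 1827078) = 2373137*(45*2510469 + 1827078) = 2373137*(112971105 + 1827078) = 2373137*114798183 = 272431815610071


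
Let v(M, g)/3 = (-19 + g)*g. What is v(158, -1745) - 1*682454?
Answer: 8552086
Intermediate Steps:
v(M, g) = 3*g*(-19 + g) (v(M, g) = 3*((-19 + g)*g) = 3*(g*(-19 + g)) = 3*g*(-19 + g))
v(158, -1745) - 1*682454 = 3*(-1745)*(-19 - 1745) - 1*682454 = 3*(-1745)*(-1764) - 682454 = 9234540 - 682454 = 8552086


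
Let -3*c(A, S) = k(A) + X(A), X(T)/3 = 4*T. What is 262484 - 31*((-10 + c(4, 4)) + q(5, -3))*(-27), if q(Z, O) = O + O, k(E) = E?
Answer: 234584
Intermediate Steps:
X(T) = 12*T (X(T) = 3*(4*T) = 12*T)
q(Z, O) = 2*O
c(A, S) = -13*A/3 (c(A, S) = -(A + 12*A)/3 = -13*A/3)
262484 - 31*((-10 + c(4, 4)) + q(5, -3))*(-27) = 262484 - 31*((-10 - 13/3*4) + 2*(-3))*(-27) = 262484 - 31*((-10 - 52/3) - 6)*(-27) = 262484 - 31*(-82/3 - 6)*(-27) = 262484 - 31*(-100/3)*(-27) = 262484 + (3100/3)*(-27) = 262484 - 27900 = 234584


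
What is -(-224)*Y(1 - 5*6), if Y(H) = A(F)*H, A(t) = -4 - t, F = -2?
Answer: 12992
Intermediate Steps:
Y(H) = -2*H (Y(H) = (-4 - 1*(-2))*H = (-4 + 2)*H = -2*H)
-(-224)*Y(1 - 5*6) = -(-224)*(-2*(1 - 5*6)) = -(-224)*(-2*(1 - 30)) = -(-224)*(-2*(-29)) = -(-224)*58 = -56*(-232) = 12992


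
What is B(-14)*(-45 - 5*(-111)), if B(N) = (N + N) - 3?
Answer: -15810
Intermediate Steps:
B(N) = -3 + 2*N (B(N) = 2*N - 3 = -3 + 2*N)
B(-14)*(-45 - 5*(-111)) = (-3 + 2*(-14))*(-45 - 5*(-111)) = (-3 - 28)*(-45 + 555) = -31*510 = -15810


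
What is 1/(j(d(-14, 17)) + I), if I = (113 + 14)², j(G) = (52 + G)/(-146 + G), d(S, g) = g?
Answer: 43/693524 ≈ 6.2002e-5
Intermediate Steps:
j(G) = (52 + G)/(-146 + G)
I = 16129 (I = 127² = 16129)
1/(j(d(-14, 17)) + I) = 1/((52 + 17)/(-146 + 17) + 16129) = 1/(69/(-129) + 16129) = 1/(-1/129*69 + 16129) = 1/(-23/43 + 16129) = 1/(693524/43) = 43/693524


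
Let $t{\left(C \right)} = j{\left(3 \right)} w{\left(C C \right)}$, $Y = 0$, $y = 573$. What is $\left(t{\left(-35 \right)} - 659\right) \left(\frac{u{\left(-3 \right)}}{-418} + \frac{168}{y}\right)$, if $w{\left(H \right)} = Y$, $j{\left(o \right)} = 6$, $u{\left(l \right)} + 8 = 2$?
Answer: $- \frac{8090543}{39919} \approx -202.67$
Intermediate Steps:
$u{\left(l \right)} = -6$ ($u{\left(l \right)} = -8 + 2 = -6$)
$w{\left(H \right)} = 0$
$t{\left(C \right)} = 0$ ($t{\left(C \right)} = 6 \cdot 0 = 0$)
$\left(t{\left(-35 \right)} - 659\right) \left(\frac{u{\left(-3 \right)}}{-418} + \frac{168}{y}\right) = \left(0 - 659\right) \left(- \frac{6}{-418} + \frac{168}{573}\right) = - 659 \left(\left(-6\right) \left(- \frac{1}{418}\right) + 168 \cdot \frac{1}{573}\right) = - 659 \left(\frac{3}{209} + \frac{56}{191}\right) = \left(-659\right) \frac{12277}{39919} = - \frac{8090543}{39919}$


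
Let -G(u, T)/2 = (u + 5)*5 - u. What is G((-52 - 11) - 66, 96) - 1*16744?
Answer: -15762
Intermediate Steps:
G(u, T) = -50 - 8*u (G(u, T) = -2*((u + 5)*5 - u) = -2*((5 + u)*5 - u) = -2*((25 + 5*u) - u) = -2*(25 + 4*u) = -50 - 8*u)
G((-52 - 11) - 66, 96) - 1*16744 = (-50 - 8*((-52 - 11) - 66)) - 1*16744 = (-50 - 8*(-63 - 66)) - 16744 = (-50 - 8*(-129)) - 16744 = (-50 + 1032) - 16744 = 982 - 16744 = -15762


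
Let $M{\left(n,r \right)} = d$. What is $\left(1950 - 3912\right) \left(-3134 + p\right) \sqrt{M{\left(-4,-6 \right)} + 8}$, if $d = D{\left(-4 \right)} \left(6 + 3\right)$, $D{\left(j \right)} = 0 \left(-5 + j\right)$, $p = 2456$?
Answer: $2660472 \sqrt{2} \approx 3.7625 \cdot 10^{6}$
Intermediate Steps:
$D{\left(j \right)} = 0$
$d = 0$ ($d = 0 \left(6 + 3\right) = 0 \cdot 9 = 0$)
$M{\left(n,r \right)} = 0$
$\left(1950 - 3912\right) \left(-3134 + p\right) \sqrt{M{\left(-4,-6 \right)} + 8} = \left(1950 - 3912\right) \left(-3134 + 2456\right) \sqrt{0 + 8} = \left(-1962\right) \left(-678\right) \sqrt{8} = 1330236 \cdot 2 \sqrt{2} = 2660472 \sqrt{2}$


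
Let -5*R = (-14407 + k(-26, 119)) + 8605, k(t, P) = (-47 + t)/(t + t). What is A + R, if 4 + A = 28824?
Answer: 7794831/260 ≈ 29980.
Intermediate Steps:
A = 28820 (A = -4 + 28824 = 28820)
k(t, P) = (-47 + t)/(2*t) (k(t, P) = (-47 + t)/((2*t)) = (-47 + t)*(1/(2*t)) = (-47 + t)/(2*t))
R = 301631/260 (R = -((-14407 + (½)*(-47 - 26)/(-26)) + 8605)/5 = -((-14407 + (½)*(-1/26)*(-73)) + 8605)/5 = -((-14407 + 73/52) + 8605)/5 = -(-749091/52 + 8605)/5 = -⅕*(-301631/52) = 301631/260 ≈ 1160.1)
A + R = 28820 + 301631/260 = 7794831/260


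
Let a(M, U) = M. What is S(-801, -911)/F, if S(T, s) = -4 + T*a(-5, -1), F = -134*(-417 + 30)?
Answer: 4001/51858 ≈ 0.077153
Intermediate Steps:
F = 51858 (F = -134*(-387) = 51858)
S(T, s) = -4 - 5*T (S(T, s) = -4 + T*(-5) = -4 - 5*T)
S(-801, -911)/F = (-4 - 5*(-801))/51858 = (-4 + 4005)*(1/51858) = 4001*(1/51858) = 4001/51858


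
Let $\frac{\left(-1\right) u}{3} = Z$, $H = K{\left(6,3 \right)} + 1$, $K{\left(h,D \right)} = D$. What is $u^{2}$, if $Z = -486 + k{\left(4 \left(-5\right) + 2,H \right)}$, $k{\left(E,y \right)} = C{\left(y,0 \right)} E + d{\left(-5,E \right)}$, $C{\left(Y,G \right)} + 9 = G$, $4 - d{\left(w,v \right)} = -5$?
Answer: $893025$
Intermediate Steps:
$d{\left(w,v \right)} = 9$ ($d{\left(w,v \right)} = 4 - -5 = 4 + 5 = 9$)
$C{\left(Y,G \right)} = -9 + G$
$H = 4$ ($H = 3 + 1 = 4$)
$k{\left(E,y \right)} = 9 - 9 E$ ($k{\left(E,y \right)} = \left(-9 + 0\right) E + 9 = - 9 E + 9 = 9 - 9 E$)
$Z = -315$ ($Z = -486 - \left(-9 + 9 \left(4 \left(-5\right) + 2\right)\right) = -486 - \left(-9 + 9 \left(-20 + 2\right)\right) = -486 + \left(9 - -162\right) = -486 + \left(9 + 162\right) = -486 + 171 = -315$)
$u = 945$ ($u = \left(-3\right) \left(-315\right) = 945$)
$u^{2} = 945^{2} = 893025$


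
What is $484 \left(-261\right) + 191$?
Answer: $-126133$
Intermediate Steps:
$484 \left(-261\right) + 191 = -126324 + 191 = -126133$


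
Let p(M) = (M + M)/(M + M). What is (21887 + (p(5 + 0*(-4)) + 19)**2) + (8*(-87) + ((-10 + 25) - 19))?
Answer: 21587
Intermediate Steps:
p(M) = 1 (p(M) = (2*M)/((2*M)) = (2*M)*(1/(2*M)) = 1)
(21887 + (p(5 + 0*(-4)) + 19)**2) + (8*(-87) + ((-10 + 25) - 19)) = (21887 + (1 + 19)**2) + (8*(-87) + ((-10 + 25) - 19)) = (21887 + 20**2) + (-696 + (15 - 19)) = (21887 + 400) + (-696 - 4) = 22287 - 700 = 21587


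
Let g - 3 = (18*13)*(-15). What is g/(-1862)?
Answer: 501/266 ≈ 1.8835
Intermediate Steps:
g = -3507 (g = 3 + (18*13)*(-15) = 3 + 234*(-15) = 3 - 3510 = -3507)
g/(-1862) = -3507/(-1862) = -3507*(-1/1862) = 501/266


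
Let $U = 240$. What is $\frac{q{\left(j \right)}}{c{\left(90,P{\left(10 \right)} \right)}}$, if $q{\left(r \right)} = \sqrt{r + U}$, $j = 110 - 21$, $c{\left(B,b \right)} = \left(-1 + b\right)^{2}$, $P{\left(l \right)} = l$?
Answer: $\frac{\sqrt{329}}{81} \approx 0.22393$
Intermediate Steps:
$j = 89$ ($j = 110 - 21 = 89$)
$q{\left(r \right)} = \sqrt{240 + r}$ ($q{\left(r \right)} = \sqrt{r + 240} = \sqrt{240 + r}$)
$\frac{q{\left(j \right)}}{c{\left(90,P{\left(10 \right)} \right)}} = \frac{\sqrt{240 + 89}}{\left(-1 + 10\right)^{2}} = \frac{\sqrt{329}}{9^{2}} = \frac{\sqrt{329}}{81}$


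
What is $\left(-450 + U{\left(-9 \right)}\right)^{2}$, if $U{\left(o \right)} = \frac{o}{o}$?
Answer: $201601$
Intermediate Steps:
$U{\left(o \right)} = 1$
$\left(-450 + U{\left(-9 \right)}\right)^{2} = \left(-450 + 1\right)^{2} = \left(-449\right)^{2} = 201601$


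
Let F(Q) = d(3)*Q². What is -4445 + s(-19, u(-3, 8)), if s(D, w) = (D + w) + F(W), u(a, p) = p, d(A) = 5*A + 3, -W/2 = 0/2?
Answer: -4456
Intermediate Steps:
W = 0 (W = -0/2 = -2*0 = 0)
d(A) = 3 + 5*A
F(Q) = 18*Q² (F(Q) = (3 + 5*3)*Q² = (3 + 15)*Q² = 18*Q²)
s(D, w) = D + w (s(D, w) = (D + w) + 18*0² = (D + w) + 18*0 = (D + w) + 0 = D + w)
-4445 + s(-19, u(-3, 8)) = -4445 + (-19 + 8) = -4445 - 11 = -4456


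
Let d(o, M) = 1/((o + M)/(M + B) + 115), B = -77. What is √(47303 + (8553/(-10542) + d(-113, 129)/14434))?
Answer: 3*√38752778482355506457427/2715389033 ≈ 217.49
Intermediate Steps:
d(o, M) = 1/(115 + (M + o)/(-77 + M)) (d(o, M) = 1/((o + M)/(M - 77) + 115) = 1/((M + o)/(-77 + M) + 115) = 1/(115 + (M + o)/(-77 + M)))
√(47303 + (8553/(-10542) + d(-113, 129)/14434)) = √(47303 + (8553/(-10542) + ((-77 + 129)/(-8855 - 113 + 116*129))/14434)) = √(47303 + (8553*(-1/10542) + (52/(-8855 - 113 + 14964))*(1/14434))) = √(47303 + (-2851/3514 + (52/5996)*(1/14434))) = √(47303 + (-2851/3514 + ((1/5996)*52)*(1/14434))) = √(47303 + (-2851/3514 + (13/1499)*(1/14434))) = √(47303 + (-2851/3514 + 13/21636566)) = √(47303 - 2203064428/2715389033) = √(128443844363571/2715389033) = 3*√38752778482355506457427/2715389033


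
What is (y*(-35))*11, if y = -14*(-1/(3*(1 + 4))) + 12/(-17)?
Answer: -4466/51 ≈ -87.569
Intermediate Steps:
y = 58/255 (y = -14/(5*(-3)) + 12*(-1/17) = -14/(-15) - 12/17 = -14*(-1/15) - 12/17 = 14/15 - 12/17 = 58/255 ≈ 0.22745)
(y*(-35))*11 = ((58/255)*(-35))*11 = -406/51*11 = -4466/51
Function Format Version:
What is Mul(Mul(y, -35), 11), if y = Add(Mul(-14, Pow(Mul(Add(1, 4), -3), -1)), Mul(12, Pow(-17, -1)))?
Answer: Rational(-4466, 51) ≈ -87.569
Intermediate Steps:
y = Rational(58, 255) (y = Add(Mul(-14, Pow(Mul(5, -3), -1)), Mul(12, Rational(-1, 17))) = Add(Mul(-14, Pow(-15, -1)), Rational(-12, 17)) = Add(Mul(-14, Rational(-1, 15)), Rational(-12, 17)) = Add(Rational(14, 15), Rational(-12, 17)) = Rational(58, 255) ≈ 0.22745)
Mul(Mul(y, -35), 11) = Mul(Mul(Rational(58, 255), -35), 11) = Mul(Rational(-406, 51), 11) = Rational(-4466, 51)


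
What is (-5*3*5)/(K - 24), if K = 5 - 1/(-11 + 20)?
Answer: 675/172 ≈ 3.9244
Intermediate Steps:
K = 44/9 (K = 5 - 1/9 = 5 - 1*⅑ = 5 - ⅑ = 44/9 ≈ 4.8889)
(-5*3*5)/(K - 24) = (-5*3*5)/(44/9 - 24) = (-15*5)/(-172/9) = -75*(-9/172) = 675/172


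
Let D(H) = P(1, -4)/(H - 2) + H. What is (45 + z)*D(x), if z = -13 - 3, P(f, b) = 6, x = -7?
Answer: -667/3 ≈ -222.33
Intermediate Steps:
z = -16
D(H) = H + 6/(-2 + H) (D(H) = 6/(H - 2) + H = 6/(-2 + H) + H = H + 6/(-2 + H))
(45 + z)*D(x) = (45 - 16)*((6 + (-7)² - 2*(-7))/(-2 - 7)) = 29*((6 + 49 + 14)/(-9)) = 29*(-⅑*69) = 29*(-23/3) = -667/3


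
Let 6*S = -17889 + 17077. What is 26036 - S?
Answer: 78514/3 ≈ 26171.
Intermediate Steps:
S = -406/3 (S = (-17889 + 17077)/6 = (1/6)*(-812) = -406/3 ≈ -135.33)
26036 - S = 26036 - 1*(-406/3) = 26036 + 406/3 = 78514/3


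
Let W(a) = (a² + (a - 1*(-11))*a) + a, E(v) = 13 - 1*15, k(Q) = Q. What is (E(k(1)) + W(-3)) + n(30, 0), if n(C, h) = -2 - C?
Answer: -52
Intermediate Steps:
E(v) = -2 (E(v) = 13 - 15 = -2)
W(a) = a + a² + a*(11 + a) (W(a) = (a² + (a + 11)*a) + a = (a² + (11 + a)*a) + a = (a² + a*(11 + a)) + a = a + a² + a*(11 + a))
(E(k(1)) + W(-3)) + n(30, 0) = (-2 + 2*(-3)*(6 - 3)) + (-2 - 1*30) = (-2 + 2*(-3)*3) + (-2 - 30) = (-2 - 18) - 32 = -20 - 32 = -52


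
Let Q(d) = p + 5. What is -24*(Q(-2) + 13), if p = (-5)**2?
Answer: -1032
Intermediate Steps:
p = 25
Q(d) = 30 (Q(d) = 25 + 5 = 30)
-24*(Q(-2) + 13) = -24*(30 + 13) = -24*43 = -1032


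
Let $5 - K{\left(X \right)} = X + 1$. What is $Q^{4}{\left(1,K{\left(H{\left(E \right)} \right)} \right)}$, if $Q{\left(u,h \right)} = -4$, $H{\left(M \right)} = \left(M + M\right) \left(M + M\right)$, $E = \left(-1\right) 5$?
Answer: $256$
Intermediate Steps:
$E = -5$
$H{\left(M \right)} = 4 M^{2}$ ($H{\left(M \right)} = 2 M 2 M = 4 M^{2}$)
$K{\left(X \right)} = 4 - X$ ($K{\left(X \right)} = 5 - \left(X + 1\right) = 5 - \left(1 + X\right) = 4 - X$)
$Q^{4}{\left(1,K{\left(H{\left(E \right)} \right)} \right)} = \left(-4\right)^{4} = 256$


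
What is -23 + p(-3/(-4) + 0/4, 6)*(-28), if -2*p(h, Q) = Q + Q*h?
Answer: 124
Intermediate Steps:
p(h, Q) = -Q/2 - Q*h/2 (p(h, Q) = -(Q + Q*h)/2 = -Q/2 - Q*h/2)
-23 + p(-3/(-4) + 0/4, 6)*(-28) = -23 - ½*6*(1 + (-3/(-4) + 0/4))*(-28) = -23 - ½*6*(1 + (-3*(-¼) + 0*(¼)))*(-28) = -23 - ½*6*(1 + (¾ + 0))*(-28) = -23 - ½*6*(1 + ¾)*(-28) = -23 - ½*6*7/4*(-28) = -23 - 21/4*(-28) = -23 + 147 = 124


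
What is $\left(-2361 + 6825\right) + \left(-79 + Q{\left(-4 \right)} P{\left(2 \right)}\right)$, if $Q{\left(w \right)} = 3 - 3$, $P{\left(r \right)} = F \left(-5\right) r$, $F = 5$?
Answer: $4385$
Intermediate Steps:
$P{\left(r \right)} = - 25 r$ ($P{\left(r \right)} = 5 \left(-5\right) r = - 25 r$)
$Q{\left(w \right)} = 0$ ($Q{\left(w \right)} = 3 - 3 = 0$)
$\left(-2361 + 6825\right) + \left(-79 + Q{\left(-4 \right)} P{\left(2 \right)}\right) = \left(-2361 + 6825\right) - \left(79 + 0 \left(\left(-25\right) 2\right)\right) = 4464 + \left(-79 + 0 \left(-50\right)\right) = 4464 + \left(-79 + 0\right) = 4464 - 79 = 4385$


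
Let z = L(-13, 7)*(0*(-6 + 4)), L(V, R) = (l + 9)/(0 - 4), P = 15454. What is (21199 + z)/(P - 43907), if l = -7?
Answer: -21199/28453 ≈ -0.74505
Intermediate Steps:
L(V, R) = -½ (L(V, R) = (-7 + 9)/(0 - 4) = 2/(-4) = 2*(-¼) = -½)
z = 0 (z = -0*(-6 + 4) = -0*(-2) = -½*0 = 0)
(21199 + z)/(P - 43907) = (21199 + 0)/(15454 - 43907) = 21199/(-28453) = 21199*(-1/28453) = -21199/28453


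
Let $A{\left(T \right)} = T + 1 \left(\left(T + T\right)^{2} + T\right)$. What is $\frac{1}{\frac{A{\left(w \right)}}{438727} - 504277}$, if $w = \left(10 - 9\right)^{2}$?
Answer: $- \frac{438727}{221239935373} \approx -1.983 \cdot 10^{-6}$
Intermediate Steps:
$w = 1$ ($w = 1^{2} = 1$)
$A{\left(T \right)} = 2 T + 4 T^{2}$ ($A{\left(T \right)} = T + 1 \left(\left(2 T\right)^{2} + T\right) = T + 1 \left(4 T^{2} + T\right) = T + 1 \left(T + 4 T^{2}\right) = T + \left(T + 4 T^{2}\right) = 2 T + 4 T^{2}$)
$\frac{1}{\frac{A{\left(w \right)}}{438727} - 504277} = \frac{1}{\frac{2 \cdot 1 \left(1 + 2 \cdot 1\right)}{438727} - 504277} = \frac{1}{2 \cdot 1 \left(1 + 2\right) \frac{1}{438727} - 504277} = \frac{1}{2 \cdot 1 \cdot 3 \cdot \frac{1}{438727} - 504277} = \frac{1}{6 \cdot \frac{1}{438727} - 504277} = \frac{1}{\frac{6}{438727} - 504277} = \frac{1}{- \frac{221239935373}{438727}} = - \frac{438727}{221239935373}$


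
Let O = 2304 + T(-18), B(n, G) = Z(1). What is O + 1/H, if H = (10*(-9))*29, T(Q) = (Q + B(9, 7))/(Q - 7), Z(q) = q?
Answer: 30076069/13050 ≈ 2304.7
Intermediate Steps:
B(n, G) = 1
T(Q) = (1 + Q)/(-7 + Q) (T(Q) = (Q + 1)/(Q - 7) = (1 + Q)/(-7 + Q))
H = -2610 (H = -90*29 = -2610)
O = 57617/25 (O = 2304 + (1 - 18)/(-7 - 18) = 2304 - 17/(-25) = 2304 - 1/25*(-17) = 2304 + 17/25 = 57617/25 ≈ 2304.7)
O + 1/H = 57617/25 + 1/(-2610) = 57617/25 - 1/2610 = 30076069/13050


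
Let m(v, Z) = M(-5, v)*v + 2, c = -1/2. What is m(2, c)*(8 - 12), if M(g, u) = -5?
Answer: 32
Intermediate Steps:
c = -½ (c = -1*½ = -½ ≈ -0.50000)
m(v, Z) = 2 - 5*v (m(v, Z) = -5*v + 2 = 2 - 5*v)
m(2, c)*(8 - 12) = (2 - 5*2)*(8 - 12) = (2 - 10)*(-4) = -8*(-4) = 32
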